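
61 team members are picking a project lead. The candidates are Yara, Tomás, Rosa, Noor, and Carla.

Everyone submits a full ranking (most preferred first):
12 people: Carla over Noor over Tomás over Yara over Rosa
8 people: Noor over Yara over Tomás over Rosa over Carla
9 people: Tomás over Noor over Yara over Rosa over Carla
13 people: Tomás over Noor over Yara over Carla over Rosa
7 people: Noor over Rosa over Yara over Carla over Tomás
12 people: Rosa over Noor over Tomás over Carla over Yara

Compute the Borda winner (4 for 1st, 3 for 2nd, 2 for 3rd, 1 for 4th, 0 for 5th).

Noor

Yara: 12×1 + 8×3 + 9×2 + 13×2 + 7×2 + 12×0 = 94
Tomás: 12×2 + 8×2 + 9×4 + 13×4 + 7×0 + 12×2 = 152
Rosa: 12×0 + 8×1 + 9×1 + 13×0 + 7×3 + 12×4 = 86
Noor: 12×3 + 8×4 + 9×3 + 13×3 + 7×4 + 12×3 = 198
Carla: 12×4 + 8×0 + 9×0 + 13×1 + 7×1 + 12×1 = 80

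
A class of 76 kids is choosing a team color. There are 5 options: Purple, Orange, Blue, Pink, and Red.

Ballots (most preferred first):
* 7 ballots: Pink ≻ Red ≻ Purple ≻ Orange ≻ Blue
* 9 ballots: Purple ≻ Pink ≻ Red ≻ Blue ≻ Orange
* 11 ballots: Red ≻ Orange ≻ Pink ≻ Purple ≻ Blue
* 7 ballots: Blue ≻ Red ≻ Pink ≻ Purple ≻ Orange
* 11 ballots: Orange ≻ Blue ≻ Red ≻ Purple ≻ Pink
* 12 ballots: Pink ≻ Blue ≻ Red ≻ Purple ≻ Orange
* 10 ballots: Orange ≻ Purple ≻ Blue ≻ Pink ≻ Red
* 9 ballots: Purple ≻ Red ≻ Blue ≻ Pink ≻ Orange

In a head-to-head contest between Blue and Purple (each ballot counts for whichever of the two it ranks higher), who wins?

Blue is ranked above Purple on 30 ballots; Purple above Blue on 46.

Purple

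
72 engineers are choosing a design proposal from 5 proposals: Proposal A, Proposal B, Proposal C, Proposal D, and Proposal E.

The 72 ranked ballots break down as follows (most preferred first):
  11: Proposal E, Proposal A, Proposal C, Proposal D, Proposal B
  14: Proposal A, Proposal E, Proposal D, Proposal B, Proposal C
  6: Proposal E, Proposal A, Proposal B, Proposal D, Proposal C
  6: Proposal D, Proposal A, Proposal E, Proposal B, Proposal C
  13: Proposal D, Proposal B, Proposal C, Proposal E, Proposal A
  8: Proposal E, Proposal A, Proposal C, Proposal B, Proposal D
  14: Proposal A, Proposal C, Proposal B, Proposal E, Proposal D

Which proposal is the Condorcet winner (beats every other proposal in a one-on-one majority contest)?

Proposal E

Proposal E vs Proposal A: 38–34
Proposal E vs Proposal B: 45–27
Proposal E vs Proposal C: 45–27
Proposal E vs Proposal D: 53–19
Proposal E beats every other proposal.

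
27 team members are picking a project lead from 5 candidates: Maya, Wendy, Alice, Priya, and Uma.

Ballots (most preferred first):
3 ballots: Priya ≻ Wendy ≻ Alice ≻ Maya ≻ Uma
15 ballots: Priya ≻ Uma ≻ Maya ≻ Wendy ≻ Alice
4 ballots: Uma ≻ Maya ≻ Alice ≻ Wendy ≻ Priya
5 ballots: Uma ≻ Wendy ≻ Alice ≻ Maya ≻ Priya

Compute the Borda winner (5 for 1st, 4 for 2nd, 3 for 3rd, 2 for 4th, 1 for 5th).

Uma

Maya: 3×2 + 15×3 + 4×4 + 5×2 = 77
Wendy: 3×4 + 15×2 + 4×2 + 5×4 = 70
Alice: 3×3 + 15×1 + 4×3 + 5×3 = 51
Priya: 3×5 + 15×5 + 4×1 + 5×1 = 99
Uma: 3×1 + 15×4 + 4×5 + 5×5 = 108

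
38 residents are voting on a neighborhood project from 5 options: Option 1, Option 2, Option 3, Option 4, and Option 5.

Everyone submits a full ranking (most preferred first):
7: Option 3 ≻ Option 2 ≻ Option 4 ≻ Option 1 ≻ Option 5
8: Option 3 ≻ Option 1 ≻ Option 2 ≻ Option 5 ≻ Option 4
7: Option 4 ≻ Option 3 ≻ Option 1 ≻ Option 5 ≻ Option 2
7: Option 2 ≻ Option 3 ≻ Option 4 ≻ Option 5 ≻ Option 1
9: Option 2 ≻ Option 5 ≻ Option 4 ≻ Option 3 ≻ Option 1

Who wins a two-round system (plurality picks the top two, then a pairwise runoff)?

Round 1 first-place votes: Option 1 0, Option 2 16, Option 3 15, Option 4 7, Option 5 0. Option 2 and Option 3 advance.
Runoff: Option 2 is ranked above Option 3 on 16 ballots, Option 3 above Option 2 on 22.

Option 3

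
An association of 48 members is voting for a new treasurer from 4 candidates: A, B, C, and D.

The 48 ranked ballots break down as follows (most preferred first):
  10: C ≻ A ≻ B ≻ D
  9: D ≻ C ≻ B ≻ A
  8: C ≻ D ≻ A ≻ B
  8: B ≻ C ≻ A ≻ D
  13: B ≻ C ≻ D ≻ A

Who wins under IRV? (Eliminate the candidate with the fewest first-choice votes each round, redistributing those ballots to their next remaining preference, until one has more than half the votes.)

C

Round 1: A 0, B 21, C 18, D 9. A eliminated.
Round 2: B 21, C 18, D 9. D eliminated.
Round 3: B 21, C 27. C has a majority (≥25).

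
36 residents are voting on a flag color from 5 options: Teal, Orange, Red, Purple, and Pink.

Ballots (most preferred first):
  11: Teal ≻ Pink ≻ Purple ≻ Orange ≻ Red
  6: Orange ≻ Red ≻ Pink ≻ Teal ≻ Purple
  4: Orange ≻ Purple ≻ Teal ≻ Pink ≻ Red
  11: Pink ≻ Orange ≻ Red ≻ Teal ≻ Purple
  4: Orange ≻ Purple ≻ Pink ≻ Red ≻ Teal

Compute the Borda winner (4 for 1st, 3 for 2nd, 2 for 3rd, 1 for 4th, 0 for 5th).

Pink

Teal: 11×4 + 6×1 + 4×2 + 11×1 + 4×0 = 69
Orange: 11×1 + 6×4 + 4×4 + 11×3 + 4×4 = 100
Red: 11×0 + 6×3 + 4×0 + 11×2 + 4×1 = 44
Purple: 11×2 + 6×0 + 4×3 + 11×0 + 4×3 = 46
Pink: 11×3 + 6×2 + 4×1 + 11×4 + 4×2 = 101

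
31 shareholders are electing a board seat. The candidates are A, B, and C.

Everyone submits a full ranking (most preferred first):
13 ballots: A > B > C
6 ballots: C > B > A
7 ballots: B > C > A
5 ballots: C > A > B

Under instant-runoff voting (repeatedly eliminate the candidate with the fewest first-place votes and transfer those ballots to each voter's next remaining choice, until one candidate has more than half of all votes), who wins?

C

Round 1: A 13, B 7, C 11. B eliminated.
Round 2: A 13, C 18. C has a majority (≥16).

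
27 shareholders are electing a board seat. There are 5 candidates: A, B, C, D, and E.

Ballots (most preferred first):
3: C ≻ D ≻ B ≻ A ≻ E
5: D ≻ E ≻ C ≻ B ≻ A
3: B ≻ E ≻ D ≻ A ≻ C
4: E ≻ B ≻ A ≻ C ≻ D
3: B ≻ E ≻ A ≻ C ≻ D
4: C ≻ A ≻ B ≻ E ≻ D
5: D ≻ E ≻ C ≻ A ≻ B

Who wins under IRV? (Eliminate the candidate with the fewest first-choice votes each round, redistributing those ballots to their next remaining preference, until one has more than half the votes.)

B

Round 1: A 0, B 6, C 7, D 10, E 4. A eliminated.
Round 2: B 6, C 7, D 10, E 4. E eliminated.
Round 3: B 10, C 7, D 10. C eliminated.
Round 4: B 14, D 13. B has a majority (≥14).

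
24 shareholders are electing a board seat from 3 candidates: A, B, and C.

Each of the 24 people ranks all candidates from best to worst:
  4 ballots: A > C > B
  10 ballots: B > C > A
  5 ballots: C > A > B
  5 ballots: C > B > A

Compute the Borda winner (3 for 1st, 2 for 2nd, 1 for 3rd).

A: 4×3 + 10×1 + 5×2 + 5×1 = 37
B: 4×1 + 10×3 + 5×1 + 5×2 = 49
C: 4×2 + 10×2 + 5×3 + 5×3 = 58

C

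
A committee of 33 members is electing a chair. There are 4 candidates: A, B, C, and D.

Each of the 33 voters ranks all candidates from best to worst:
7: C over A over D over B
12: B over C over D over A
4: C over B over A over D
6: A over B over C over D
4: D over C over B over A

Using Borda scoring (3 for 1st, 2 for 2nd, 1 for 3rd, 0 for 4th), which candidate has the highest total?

C

A: 7×2 + 12×0 + 4×1 + 6×3 + 4×0 = 36
B: 7×0 + 12×3 + 4×2 + 6×2 + 4×1 = 60
C: 7×3 + 12×2 + 4×3 + 6×1 + 4×2 = 71
D: 7×1 + 12×1 + 4×0 + 6×0 + 4×3 = 31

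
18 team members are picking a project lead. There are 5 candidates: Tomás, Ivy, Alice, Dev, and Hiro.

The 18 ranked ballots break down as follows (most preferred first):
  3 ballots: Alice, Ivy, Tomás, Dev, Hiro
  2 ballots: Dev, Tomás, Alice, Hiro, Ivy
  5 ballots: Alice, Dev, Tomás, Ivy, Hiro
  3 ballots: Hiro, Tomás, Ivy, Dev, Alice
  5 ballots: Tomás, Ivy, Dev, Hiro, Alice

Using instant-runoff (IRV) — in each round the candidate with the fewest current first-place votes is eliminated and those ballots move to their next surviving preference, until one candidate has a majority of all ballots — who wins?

Round 1: Tomás 5, Ivy 0, Alice 8, Dev 2, Hiro 3. Ivy eliminated.
Round 2: Tomás 5, Alice 8, Dev 2, Hiro 3. Dev eliminated.
Round 3: Tomás 7, Alice 8, Hiro 3. Hiro eliminated.
Round 4: Tomás 10, Alice 8. Tomás has a majority (≥10).

Tomás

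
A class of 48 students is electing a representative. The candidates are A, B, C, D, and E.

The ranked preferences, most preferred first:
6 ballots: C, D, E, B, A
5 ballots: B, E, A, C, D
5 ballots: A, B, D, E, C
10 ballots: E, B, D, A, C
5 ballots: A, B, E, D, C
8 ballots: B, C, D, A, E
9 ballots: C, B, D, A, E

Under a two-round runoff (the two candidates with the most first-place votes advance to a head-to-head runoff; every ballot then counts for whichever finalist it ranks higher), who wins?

B

Round 1 first-place votes: A 10, B 13, C 15, D 0, E 10. C and B advance.
Runoff: C is ranked above B on 15 ballots, B above C on 33.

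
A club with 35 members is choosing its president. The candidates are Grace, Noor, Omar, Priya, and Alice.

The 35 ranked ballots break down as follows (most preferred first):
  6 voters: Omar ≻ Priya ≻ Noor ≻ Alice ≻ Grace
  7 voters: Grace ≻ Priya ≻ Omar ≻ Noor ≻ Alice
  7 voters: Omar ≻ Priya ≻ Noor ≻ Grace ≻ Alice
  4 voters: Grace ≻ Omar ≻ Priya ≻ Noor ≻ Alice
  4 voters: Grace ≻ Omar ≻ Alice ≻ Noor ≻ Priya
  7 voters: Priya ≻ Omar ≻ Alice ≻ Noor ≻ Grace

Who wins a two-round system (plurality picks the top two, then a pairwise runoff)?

Round 1 first-place votes: Grace 15, Noor 0, Omar 13, Priya 7, Alice 0. Grace and Omar advance.
Runoff: Grace is ranked above Omar on 15 ballots, Omar above Grace on 20.

Omar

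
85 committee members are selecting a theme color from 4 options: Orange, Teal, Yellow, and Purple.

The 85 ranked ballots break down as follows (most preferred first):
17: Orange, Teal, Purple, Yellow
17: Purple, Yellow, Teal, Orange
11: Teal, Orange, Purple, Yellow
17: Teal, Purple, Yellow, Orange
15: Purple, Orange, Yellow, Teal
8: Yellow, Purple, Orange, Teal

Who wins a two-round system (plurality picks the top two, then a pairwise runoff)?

Teal

Round 1 first-place votes: Orange 17, Teal 28, Yellow 8, Purple 32. Purple and Teal advance.
Runoff: Purple is ranked above Teal on 40 ballots, Teal above Purple on 45.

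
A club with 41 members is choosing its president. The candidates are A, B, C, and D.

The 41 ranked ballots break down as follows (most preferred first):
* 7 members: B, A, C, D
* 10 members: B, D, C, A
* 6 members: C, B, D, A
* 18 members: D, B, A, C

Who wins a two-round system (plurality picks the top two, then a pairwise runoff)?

Round 1 first-place votes: A 0, B 17, C 6, D 18. D and B advance.
Runoff: D is ranked above B on 18 ballots, B above D on 23.

B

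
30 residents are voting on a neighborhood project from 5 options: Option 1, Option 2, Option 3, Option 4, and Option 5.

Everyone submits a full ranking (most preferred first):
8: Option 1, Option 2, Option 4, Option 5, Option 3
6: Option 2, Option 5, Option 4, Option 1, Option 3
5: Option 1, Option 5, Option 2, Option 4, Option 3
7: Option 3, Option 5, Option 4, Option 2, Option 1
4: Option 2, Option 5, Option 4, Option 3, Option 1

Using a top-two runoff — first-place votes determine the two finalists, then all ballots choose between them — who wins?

Option 2

Round 1 first-place votes: Option 1 13, Option 2 10, Option 3 7, Option 4 0, Option 5 0. Option 1 and Option 2 advance.
Runoff: Option 1 is ranked above Option 2 on 13 ballots, Option 2 above Option 1 on 17.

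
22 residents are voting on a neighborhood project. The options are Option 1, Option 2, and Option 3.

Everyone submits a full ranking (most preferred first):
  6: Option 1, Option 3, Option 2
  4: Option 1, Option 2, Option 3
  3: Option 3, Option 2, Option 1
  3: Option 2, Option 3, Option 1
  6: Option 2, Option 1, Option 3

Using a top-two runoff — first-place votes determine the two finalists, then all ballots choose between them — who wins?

Option 2

Round 1 first-place votes: Option 1 10, Option 2 9, Option 3 3. Option 1 and Option 2 advance.
Runoff: Option 1 is ranked above Option 2 on 10 ballots, Option 2 above Option 1 on 12.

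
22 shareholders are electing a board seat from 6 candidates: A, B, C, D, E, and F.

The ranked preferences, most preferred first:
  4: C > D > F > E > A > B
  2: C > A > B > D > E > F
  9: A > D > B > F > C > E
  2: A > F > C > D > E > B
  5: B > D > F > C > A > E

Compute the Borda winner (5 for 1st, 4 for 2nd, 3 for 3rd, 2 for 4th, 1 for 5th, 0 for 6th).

A: 4×1 + 2×4 + 9×5 + 2×5 + 5×1 = 72
B: 4×0 + 2×3 + 9×3 + 2×0 + 5×5 = 58
C: 4×5 + 2×5 + 9×1 + 2×3 + 5×2 = 55
D: 4×4 + 2×2 + 9×4 + 2×2 + 5×4 = 80
E: 4×2 + 2×1 + 9×0 + 2×1 + 5×0 = 12
F: 4×3 + 2×0 + 9×2 + 2×4 + 5×3 = 53

D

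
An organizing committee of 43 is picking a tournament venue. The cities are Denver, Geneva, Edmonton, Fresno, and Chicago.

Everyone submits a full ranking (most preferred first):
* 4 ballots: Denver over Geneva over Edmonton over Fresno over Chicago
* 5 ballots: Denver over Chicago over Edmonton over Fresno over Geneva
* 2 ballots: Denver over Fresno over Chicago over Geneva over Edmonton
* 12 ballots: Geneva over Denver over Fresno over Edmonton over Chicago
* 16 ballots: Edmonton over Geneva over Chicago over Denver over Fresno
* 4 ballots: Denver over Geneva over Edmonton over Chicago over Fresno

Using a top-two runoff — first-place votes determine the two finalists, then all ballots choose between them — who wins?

Denver

Round 1 first-place votes: Denver 15, Geneva 12, Edmonton 16, Fresno 0, Chicago 0. Edmonton and Denver advance.
Runoff: Edmonton is ranked above Denver on 16 ballots, Denver above Edmonton on 27.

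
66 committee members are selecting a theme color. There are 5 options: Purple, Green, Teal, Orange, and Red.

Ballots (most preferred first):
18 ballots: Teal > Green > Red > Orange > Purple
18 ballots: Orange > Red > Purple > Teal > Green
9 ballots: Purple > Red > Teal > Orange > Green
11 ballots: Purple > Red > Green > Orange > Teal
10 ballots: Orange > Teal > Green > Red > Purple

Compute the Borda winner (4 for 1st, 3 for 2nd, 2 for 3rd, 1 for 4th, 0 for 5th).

Red

Purple: 18×0 + 18×2 + 9×4 + 11×4 + 10×0 = 116
Green: 18×3 + 18×0 + 9×0 + 11×2 + 10×2 = 96
Teal: 18×4 + 18×1 + 9×2 + 11×0 + 10×3 = 138
Orange: 18×1 + 18×4 + 9×1 + 11×1 + 10×4 = 150
Red: 18×2 + 18×3 + 9×3 + 11×3 + 10×1 = 160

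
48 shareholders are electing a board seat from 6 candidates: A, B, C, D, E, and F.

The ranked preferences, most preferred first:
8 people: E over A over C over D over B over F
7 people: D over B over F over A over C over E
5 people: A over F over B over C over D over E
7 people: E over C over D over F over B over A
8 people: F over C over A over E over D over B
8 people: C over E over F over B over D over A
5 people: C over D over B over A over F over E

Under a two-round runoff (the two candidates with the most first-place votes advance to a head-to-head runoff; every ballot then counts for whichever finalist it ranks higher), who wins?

Round 1 first-place votes: A 5, B 0, C 13, D 7, E 15, F 8. E and C advance.
Runoff: E is ranked above C on 15 ballots, C above E on 33.

C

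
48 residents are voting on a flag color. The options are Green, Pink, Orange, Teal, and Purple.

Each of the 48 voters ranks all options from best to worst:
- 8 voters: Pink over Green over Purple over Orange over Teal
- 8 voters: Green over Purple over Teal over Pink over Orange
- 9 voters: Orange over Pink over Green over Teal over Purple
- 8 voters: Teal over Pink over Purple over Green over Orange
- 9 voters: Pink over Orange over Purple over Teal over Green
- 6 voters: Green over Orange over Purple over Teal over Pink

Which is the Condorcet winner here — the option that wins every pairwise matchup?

Pink vs Green: 34–14
Pink vs Orange: 33–15
Pink vs Teal: 26–22
Pink vs Purple: 34–14
Pink beats every other option.

Pink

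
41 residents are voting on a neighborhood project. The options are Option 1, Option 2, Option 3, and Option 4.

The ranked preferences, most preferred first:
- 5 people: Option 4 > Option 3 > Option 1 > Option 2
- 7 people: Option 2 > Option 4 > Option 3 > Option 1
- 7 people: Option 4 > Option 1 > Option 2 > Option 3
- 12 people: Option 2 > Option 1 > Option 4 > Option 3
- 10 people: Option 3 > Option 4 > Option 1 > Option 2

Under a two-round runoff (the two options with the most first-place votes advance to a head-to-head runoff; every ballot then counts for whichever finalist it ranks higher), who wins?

Option 4

Round 1 first-place votes: Option 1 0, Option 2 19, Option 3 10, Option 4 12. Option 2 and Option 4 advance.
Runoff: Option 2 is ranked above Option 4 on 19 ballots, Option 4 above Option 2 on 22.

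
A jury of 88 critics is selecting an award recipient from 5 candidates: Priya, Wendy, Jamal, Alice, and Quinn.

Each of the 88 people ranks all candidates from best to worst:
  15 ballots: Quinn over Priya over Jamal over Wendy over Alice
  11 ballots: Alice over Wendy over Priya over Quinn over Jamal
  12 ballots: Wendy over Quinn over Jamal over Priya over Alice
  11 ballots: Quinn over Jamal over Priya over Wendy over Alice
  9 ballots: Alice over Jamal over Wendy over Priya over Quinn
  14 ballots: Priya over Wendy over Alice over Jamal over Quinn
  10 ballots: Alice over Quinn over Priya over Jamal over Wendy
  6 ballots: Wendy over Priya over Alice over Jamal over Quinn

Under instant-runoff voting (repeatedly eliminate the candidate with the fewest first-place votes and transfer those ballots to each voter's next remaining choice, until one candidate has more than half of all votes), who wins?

Round 1: Priya 14, Wendy 18, Jamal 0, Alice 30, Quinn 26. Jamal eliminated.
Round 2: Priya 14, Wendy 18, Alice 30, Quinn 26. Priya eliminated.
Round 3: Wendy 32, Alice 30, Quinn 26. Quinn eliminated.
Round 4: Wendy 58, Alice 30. Wendy has a majority (≥45).

Wendy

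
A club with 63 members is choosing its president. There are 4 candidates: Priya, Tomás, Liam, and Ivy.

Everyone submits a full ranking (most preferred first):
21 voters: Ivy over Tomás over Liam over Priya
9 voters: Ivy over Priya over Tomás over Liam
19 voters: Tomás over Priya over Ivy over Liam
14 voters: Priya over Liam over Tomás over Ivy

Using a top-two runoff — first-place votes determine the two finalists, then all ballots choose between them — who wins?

Round 1 first-place votes: Priya 14, Tomás 19, Liam 0, Ivy 30. Ivy and Tomás advance.
Runoff: Ivy is ranked above Tomás on 30 ballots, Tomás above Ivy on 33.

Tomás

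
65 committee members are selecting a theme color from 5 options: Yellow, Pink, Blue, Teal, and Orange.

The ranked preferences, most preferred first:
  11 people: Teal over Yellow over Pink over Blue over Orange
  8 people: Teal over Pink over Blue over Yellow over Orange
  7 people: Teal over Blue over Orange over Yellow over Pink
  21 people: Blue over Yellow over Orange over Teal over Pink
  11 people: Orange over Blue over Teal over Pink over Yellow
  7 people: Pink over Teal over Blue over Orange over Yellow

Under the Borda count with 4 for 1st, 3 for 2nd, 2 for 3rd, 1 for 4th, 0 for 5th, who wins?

Yellow: 11×3 + 8×1 + 7×1 + 21×3 + 11×0 + 7×0 = 111
Pink: 11×2 + 8×3 + 7×0 + 21×0 + 11×1 + 7×4 = 85
Blue: 11×1 + 8×2 + 7×3 + 21×4 + 11×3 + 7×2 = 179
Teal: 11×4 + 8×4 + 7×4 + 21×1 + 11×2 + 7×3 = 168
Orange: 11×0 + 8×0 + 7×2 + 21×2 + 11×4 + 7×1 = 107

Blue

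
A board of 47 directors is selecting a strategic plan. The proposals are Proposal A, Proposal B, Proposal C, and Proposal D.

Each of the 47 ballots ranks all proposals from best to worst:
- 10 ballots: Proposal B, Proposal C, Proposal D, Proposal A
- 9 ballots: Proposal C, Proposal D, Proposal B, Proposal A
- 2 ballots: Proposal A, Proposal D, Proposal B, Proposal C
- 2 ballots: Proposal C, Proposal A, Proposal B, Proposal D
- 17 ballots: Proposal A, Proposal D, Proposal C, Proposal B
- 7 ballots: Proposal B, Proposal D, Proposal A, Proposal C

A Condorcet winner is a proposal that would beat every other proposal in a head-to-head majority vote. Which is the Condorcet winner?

Proposal D vs Proposal A: 26–21
Proposal D vs Proposal B: 28–19
Proposal D vs Proposal C: 26–21
Proposal D beats every other proposal.

Proposal D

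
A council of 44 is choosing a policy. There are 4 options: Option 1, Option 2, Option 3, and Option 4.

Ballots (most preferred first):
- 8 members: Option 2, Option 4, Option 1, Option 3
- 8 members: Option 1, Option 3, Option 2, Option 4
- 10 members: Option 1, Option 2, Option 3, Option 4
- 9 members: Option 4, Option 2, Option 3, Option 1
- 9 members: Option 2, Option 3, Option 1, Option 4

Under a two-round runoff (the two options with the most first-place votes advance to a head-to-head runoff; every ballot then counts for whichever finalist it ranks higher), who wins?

Round 1 first-place votes: Option 1 18, Option 2 17, Option 3 0, Option 4 9. Option 1 and Option 2 advance.
Runoff: Option 1 is ranked above Option 2 on 18 ballots, Option 2 above Option 1 on 26.

Option 2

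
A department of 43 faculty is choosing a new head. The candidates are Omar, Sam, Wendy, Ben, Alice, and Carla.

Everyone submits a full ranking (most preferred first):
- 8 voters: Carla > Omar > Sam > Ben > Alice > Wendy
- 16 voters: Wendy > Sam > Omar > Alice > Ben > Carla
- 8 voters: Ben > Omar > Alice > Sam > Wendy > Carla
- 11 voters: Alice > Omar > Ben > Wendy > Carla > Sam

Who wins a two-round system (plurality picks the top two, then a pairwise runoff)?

Alice

Round 1 first-place votes: Omar 0, Sam 0, Wendy 16, Ben 8, Alice 11, Carla 8. Wendy and Alice advance.
Runoff: Wendy is ranked above Alice on 16 ballots, Alice above Wendy on 27.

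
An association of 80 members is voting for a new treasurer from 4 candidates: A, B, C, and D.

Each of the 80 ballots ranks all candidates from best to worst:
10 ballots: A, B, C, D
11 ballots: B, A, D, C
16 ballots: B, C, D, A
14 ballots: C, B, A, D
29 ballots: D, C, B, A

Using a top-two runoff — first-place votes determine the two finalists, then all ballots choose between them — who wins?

B

Round 1 first-place votes: A 10, B 27, C 14, D 29. D and B advance.
Runoff: D is ranked above B on 29 ballots, B above D on 51.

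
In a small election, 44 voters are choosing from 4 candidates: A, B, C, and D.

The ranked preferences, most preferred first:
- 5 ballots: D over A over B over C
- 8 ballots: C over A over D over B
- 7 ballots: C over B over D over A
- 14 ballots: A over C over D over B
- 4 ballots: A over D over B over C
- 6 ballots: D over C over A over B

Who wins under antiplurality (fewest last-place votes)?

Last-place votes: A 7, B 28, C 9, D 0.

D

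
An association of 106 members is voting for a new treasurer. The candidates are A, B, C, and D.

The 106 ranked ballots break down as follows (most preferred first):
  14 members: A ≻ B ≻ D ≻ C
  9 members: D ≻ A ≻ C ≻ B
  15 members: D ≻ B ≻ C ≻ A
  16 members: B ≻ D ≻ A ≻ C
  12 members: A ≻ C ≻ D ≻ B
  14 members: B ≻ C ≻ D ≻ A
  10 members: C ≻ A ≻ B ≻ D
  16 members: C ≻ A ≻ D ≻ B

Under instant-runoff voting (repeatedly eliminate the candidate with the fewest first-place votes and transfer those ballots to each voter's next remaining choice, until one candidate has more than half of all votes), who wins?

A

Round 1: A 26, B 30, C 26, D 24. D eliminated.
Round 2: A 35, B 45, C 26. C eliminated.
Round 3: A 61, B 45. A has a majority (≥54).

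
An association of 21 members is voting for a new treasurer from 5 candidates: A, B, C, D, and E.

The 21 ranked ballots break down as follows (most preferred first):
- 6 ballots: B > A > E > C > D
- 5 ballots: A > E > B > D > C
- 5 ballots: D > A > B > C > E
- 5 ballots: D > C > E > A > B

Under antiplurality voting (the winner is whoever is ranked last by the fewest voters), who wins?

Last-place votes: A 0, B 5, C 5, D 6, E 5.

A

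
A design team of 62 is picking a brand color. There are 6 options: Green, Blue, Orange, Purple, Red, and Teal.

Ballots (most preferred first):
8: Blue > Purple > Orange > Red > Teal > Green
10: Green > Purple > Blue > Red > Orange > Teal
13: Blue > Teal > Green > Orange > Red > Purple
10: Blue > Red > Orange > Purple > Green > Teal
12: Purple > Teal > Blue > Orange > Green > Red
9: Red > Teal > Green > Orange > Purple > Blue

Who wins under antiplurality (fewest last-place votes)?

Last-place votes: Green 8, Blue 9, Orange 0, Purple 13, Red 12, Teal 20.

Orange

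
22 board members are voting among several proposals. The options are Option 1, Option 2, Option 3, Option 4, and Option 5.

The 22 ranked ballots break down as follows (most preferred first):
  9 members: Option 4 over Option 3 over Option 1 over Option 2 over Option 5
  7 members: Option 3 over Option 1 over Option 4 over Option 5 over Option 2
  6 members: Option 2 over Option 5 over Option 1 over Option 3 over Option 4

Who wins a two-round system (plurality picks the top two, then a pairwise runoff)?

Round 1 first-place votes: Option 1 0, Option 2 6, Option 3 7, Option 4 9, Option 5 0. Option 4 and Option 3 advance.
Runoff: Option 4 is ranked above Option 3 on 9 ballots, Option 3 above Option 4 on 13.

Option 3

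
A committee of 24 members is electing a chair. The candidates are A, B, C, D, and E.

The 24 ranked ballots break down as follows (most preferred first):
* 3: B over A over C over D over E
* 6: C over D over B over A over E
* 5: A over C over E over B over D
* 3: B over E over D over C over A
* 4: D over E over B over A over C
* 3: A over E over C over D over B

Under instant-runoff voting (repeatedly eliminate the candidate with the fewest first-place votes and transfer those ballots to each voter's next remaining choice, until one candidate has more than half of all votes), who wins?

Round 1: A 8, B 6, C 6, D 4, E 0. E eliminated.
Round 2: A 8, B 6, C 6, D 4. D eliminated.
Round 3: A 8, B 10, C 6. C eliminated.
Round 4: A 8, B 16. B has a majority (≥13).

B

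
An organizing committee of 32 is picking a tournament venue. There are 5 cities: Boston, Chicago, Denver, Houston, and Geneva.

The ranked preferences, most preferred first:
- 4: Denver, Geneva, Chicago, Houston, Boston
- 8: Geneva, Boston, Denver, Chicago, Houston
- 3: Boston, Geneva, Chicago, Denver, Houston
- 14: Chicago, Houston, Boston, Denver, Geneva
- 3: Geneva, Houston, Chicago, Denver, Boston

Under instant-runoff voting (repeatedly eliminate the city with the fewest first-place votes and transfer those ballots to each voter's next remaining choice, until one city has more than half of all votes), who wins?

Geneva

Round 1: Boston 3, Chicago 14, Denver 4, Houston 0, Geneva 11. Houston eliminated.
Round 2: Boston 3, Chicago 14, Denver 4, Geneva 11. Boston eliminated.
Round 3: Chicago 14, Denver 4, Geneva 14. Denver eliminated.
Round 4: Chicago 14, Geneva 18. Geneva has a majority (≥17).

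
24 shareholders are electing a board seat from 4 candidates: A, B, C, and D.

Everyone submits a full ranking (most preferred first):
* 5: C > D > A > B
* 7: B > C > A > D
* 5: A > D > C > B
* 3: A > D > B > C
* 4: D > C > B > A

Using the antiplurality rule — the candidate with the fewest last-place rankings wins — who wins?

Last-place votes: A 4, B 10, C 3, D 7.

C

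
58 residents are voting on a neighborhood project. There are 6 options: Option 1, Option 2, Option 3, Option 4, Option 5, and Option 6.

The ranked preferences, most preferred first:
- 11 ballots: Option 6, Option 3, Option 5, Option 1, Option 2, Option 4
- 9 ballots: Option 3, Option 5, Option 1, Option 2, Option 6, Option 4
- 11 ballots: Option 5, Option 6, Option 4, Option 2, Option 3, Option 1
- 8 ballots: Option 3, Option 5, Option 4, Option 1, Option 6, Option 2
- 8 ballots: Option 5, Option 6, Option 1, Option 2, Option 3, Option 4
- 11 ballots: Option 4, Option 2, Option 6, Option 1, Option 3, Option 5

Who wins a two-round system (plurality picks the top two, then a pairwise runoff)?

Round 1 first-place votes: Option 1 0, Option 2 0, Option 3 17, Option 4 11, Option 5 19, Option 6 11. Option 5 and Option 3 advance.
Runoff: Option 5 is ranked above Option 3 on 19 ballots, Option 3 above Option 5 on 39.

Option 3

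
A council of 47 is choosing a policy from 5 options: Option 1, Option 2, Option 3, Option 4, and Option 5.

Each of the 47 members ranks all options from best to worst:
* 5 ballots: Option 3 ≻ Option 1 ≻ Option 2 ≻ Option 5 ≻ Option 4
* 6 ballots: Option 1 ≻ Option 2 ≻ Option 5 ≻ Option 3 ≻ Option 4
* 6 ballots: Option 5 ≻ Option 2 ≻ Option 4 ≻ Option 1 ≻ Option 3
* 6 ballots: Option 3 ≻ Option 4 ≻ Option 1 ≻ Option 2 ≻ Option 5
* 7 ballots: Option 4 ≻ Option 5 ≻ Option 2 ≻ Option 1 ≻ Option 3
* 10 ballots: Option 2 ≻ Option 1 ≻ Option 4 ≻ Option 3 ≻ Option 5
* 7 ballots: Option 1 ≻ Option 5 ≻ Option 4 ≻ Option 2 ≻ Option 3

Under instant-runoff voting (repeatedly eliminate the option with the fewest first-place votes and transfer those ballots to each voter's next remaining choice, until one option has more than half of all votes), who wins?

Round 1: Option 1 13, Option 2 10, Option 3 11, Option 4 7, Option 5 6. Option 5 eliminated.
Round 2: Option 1 13, Option 2 16, Option 3 11, Option 4 7. Option 4 eliminated.
Round 3: Option 1 13, Option 2 23, Option 3 11. Option 3 eliminated.
Round 4: Option 1 24, Option 2 23. Option 1 has a majority (≥24).

Option 1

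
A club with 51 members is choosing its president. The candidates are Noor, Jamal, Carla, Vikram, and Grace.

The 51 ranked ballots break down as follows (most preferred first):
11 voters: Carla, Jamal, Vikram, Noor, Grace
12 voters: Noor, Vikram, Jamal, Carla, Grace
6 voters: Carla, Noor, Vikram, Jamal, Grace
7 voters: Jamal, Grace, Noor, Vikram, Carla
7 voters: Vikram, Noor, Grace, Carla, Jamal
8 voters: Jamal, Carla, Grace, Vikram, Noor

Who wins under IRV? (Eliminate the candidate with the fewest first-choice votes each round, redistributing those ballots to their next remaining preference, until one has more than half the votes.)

Round 1: Noor 12, Jamal 15, Carla 17, Vikram 7, Grace 0. Grace eliminated.
Round 2: Noor 12, Jamal 15, Carla 17, Vikram 7. Vikram eliminated.
Round 3: Noor 19, Jamal 15, Carla 17. Jamal eliminated.
Round 4: Noor 26, Carla 25. Noor has a majority (≥26).

Noor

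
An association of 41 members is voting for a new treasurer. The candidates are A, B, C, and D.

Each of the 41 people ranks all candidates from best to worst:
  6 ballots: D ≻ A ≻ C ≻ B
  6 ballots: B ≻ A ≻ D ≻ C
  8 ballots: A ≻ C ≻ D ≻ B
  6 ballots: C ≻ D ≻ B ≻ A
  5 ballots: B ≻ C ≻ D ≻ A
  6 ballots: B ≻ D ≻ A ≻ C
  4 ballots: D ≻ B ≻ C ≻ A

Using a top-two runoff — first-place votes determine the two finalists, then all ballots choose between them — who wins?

Round 1 first-place votes: A 8, B 17, C 6, D 10. B and D advance.
Runoff: B is ranked above D on 17 ballots, D above B on 24.

D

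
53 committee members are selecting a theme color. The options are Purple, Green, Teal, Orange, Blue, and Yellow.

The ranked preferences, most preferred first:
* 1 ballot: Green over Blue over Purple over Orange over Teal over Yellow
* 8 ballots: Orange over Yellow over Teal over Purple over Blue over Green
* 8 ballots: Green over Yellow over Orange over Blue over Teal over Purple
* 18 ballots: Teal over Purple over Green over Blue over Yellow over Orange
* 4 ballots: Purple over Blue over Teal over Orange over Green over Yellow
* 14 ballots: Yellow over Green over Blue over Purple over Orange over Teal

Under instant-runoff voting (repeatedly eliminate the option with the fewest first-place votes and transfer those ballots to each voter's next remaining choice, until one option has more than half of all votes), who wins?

Yellow

Round 1: Purple 4, Green 9, Teal 18, Orange 8, Blue 0, Yellow 14. Blue eliminated.
Round 2: Purple 4, Green 9, Teal 18, Orange 8, Yellow 14. Purple eliminated.
Round 3: Green 9, Teal 22, Orange 8, Yellow 14. Orange eliminated.
Round 4: Green 9, Teal 22, Yellow 22. Green eliminated.
Round 5: Teal 23, Yellow 30. Yellow has a majority (≥27).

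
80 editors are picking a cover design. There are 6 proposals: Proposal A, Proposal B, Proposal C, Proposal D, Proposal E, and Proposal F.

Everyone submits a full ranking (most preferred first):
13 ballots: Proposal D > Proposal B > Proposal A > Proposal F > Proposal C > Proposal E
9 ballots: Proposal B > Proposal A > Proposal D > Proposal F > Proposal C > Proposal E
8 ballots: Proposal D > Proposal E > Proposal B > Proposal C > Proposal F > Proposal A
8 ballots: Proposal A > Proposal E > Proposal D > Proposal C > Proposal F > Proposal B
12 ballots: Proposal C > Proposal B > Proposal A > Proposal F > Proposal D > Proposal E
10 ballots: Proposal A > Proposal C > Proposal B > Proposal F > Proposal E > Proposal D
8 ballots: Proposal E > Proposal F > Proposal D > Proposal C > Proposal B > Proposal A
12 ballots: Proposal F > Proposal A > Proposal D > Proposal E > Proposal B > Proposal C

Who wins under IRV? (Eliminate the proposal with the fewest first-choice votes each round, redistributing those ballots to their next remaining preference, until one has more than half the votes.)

Round 1: Proposal A 18, Proposal B 9, Proposal C 12, Proposal D 21, Proposal E 8, Proposal F 12. Proposal E eliminated.
Round 2: Proposal A 18, Proposal B 9, Proposal C 12, Proposal D 21, Proposal F 20. Proposal B eliminated.
Round 3: Proposal A 27, Proposal C 12, Proposal D 21, Proposal F 20. Proposal C eliminated.
Round 4: Proposal A 39, Proposal D 21, Proposal F 20. Proposal F eliminated.
Round 5: Proposal A 51, Proposal D 29. Proposal A has a majority (≥41).

Proposal A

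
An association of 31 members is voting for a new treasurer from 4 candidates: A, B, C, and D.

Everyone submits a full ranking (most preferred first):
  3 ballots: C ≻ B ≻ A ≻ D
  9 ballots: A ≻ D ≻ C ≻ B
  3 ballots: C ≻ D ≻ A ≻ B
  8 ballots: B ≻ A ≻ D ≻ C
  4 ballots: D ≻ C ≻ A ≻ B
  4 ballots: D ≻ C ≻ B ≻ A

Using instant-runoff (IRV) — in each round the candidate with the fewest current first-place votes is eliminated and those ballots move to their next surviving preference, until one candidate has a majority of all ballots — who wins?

Round 1: A 9, B 8, C 6, D 8. C eliminated.
Round 2: A 9, B 11, D 11. A eliminated.
Round 3: B 11, D 20. D has a majority (≥16).

D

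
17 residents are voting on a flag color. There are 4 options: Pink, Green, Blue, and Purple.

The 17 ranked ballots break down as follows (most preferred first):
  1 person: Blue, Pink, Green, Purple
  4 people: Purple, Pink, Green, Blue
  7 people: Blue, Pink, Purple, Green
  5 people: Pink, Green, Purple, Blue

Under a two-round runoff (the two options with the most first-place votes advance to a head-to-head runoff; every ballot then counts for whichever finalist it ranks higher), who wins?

Round 1 first-place votes: Pink 5, Green 0, Blue 8, Purple 4. Blue and Pink advance.
Runoff: Blue is ranked above Pink on 8 ballots, Pink above Blue on 9.

Pink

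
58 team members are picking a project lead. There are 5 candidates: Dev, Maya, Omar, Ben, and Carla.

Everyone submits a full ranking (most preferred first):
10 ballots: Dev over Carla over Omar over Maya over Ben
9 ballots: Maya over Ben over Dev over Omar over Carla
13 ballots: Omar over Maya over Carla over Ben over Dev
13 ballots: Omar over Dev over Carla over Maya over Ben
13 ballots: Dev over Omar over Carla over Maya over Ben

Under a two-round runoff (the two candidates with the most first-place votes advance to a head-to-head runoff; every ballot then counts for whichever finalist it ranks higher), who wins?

Round 1 first-place votes: Dev 23, Maya 9, Omar 26, Ben 0, Carla 0. Omar and Dev advance.
Runoff: Omar is ranked above Dev on 26 ballots, Dev above Omar on 32.

Dev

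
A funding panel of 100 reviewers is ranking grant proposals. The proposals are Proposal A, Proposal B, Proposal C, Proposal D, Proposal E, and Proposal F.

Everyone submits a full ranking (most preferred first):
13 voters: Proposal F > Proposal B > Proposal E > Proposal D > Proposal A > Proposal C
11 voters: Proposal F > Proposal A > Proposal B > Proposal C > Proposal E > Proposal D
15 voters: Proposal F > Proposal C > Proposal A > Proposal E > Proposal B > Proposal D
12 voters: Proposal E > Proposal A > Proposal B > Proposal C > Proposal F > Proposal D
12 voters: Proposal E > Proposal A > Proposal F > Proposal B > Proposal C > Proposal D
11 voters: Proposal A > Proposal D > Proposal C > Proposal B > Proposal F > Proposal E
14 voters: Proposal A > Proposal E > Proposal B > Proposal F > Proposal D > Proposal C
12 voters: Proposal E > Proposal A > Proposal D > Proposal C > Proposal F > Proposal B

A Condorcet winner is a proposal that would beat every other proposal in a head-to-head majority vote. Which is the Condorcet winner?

Proposal A vs Proposal B: 87–13
Proposal A vs Proposal C: 85–15
Proposal A vs Proposal D: 87–13
Proposal A vs Proposal E: 51–49
Proposal A vs Proposal F: 61–39
Proposal A beats every other proposal.

Proposal A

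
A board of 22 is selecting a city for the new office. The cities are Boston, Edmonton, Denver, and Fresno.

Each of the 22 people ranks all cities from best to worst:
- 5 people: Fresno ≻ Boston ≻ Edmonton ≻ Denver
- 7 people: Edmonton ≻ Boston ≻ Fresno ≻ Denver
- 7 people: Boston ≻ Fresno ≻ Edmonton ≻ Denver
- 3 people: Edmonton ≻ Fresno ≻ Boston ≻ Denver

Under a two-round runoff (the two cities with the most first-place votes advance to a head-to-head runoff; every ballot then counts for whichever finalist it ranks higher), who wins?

Round 1 first-place votes: Boston 7, Edmonton 10, Denver 0, Fresno 5. Edmonton and Boston advance.
Runoff: Edmonton is ranked above Boston on 10 ballots, Boston above Edmonton on 12.

Boston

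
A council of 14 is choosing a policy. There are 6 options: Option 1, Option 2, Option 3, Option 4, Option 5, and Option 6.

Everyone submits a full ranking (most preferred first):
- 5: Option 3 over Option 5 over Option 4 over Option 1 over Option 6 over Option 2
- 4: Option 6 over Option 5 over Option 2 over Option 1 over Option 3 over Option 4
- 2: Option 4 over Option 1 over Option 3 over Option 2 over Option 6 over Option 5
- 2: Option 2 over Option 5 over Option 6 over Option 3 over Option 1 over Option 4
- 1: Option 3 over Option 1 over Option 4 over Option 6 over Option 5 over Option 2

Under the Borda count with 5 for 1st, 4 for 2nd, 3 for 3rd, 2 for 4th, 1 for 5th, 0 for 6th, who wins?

Option 5

Option 1: 5×2 + 4×2 + 2×4 + 2×1 + 1×4 = 32
Option 2: 5×0 + 4×3 + 2×2 + 2×5 + 1×0 = 26
Option 3: 5×5 + 4×1 + 2×3 + 2×2 + 1×5 = 44
Option 4: 5×3 + 4×0 + 2×5 + 2×0 + 1×3 = 28
Option 5: 5×4 + 4×4 + 2×0 + 2×4 + 1×1 = 45
Option 6: 5×1 + 4×5 + 2×1 + 2×3 + 1×2 = 35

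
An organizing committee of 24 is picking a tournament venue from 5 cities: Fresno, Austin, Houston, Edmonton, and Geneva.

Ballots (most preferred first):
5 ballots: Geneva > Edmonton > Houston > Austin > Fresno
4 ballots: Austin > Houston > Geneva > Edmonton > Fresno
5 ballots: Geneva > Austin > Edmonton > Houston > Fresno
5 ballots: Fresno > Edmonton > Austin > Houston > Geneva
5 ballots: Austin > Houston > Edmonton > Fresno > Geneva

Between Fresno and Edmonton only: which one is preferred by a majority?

Fresno is ranked above Edmonton on 5 ballots; Edmonton above Fresno on 19.

Edmonton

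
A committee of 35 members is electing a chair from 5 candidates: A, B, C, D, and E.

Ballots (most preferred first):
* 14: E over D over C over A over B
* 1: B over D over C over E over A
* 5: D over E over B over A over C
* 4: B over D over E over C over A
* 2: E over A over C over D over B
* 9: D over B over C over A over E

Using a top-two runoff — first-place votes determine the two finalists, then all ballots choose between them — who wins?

Round 1 first-place votes: A 0, B 5, C 0, D 14, E 16. E and D advance.
Runoff: E is ranked above D on 16 ballots, D above E on 19.

D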